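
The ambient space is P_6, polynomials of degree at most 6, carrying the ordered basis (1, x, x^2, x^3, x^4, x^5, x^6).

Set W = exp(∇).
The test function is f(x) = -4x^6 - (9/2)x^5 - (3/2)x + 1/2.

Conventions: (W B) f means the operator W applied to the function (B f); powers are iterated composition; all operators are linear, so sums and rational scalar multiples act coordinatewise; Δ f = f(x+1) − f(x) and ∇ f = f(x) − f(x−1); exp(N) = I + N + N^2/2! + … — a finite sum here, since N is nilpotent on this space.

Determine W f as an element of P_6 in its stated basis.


order-1 term: -24x^5 + (75/2)x^4 - 35x^3 + 15x^2 - (3/2)x - 2
order-2 term: -60x^4 + 195x^3 - 285x^2 + (405/2)x - 113/2
order-3 term: -80x^3 + 315x^2 - 465x + 495/2
order-4 term: -60x^2 + (435/2)x - 215
order-5 term: -24x + 111/2
order-6 term: -4
the series for exp(∇) f terminates at order 6
exp(∇) f = -4x^6 - (57/2)x^5 - (45/2)x^4 + 80x^3 - 15x^2 - 72x + 26

the image equals g(x) = -4x^6 - (57/2)x^5 - (45/2)x^4 + 80x^3 - 15x^2 - 72x + 26


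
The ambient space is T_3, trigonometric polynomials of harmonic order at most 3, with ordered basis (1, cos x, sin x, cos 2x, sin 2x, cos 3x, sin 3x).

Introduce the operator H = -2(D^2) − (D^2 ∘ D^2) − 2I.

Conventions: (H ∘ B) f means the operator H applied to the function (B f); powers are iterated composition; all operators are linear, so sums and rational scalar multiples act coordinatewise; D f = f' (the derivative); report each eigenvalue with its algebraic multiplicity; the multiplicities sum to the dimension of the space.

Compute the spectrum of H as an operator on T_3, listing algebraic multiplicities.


λ = -65 (multiplicity 2), λ = -10 (multiplicity 2), λ = -2 (multiplicity 1), λ = -1 (multiplicity 2)

image of 1: -2
image of cos x: -cos x
image of sin x: -sin x
image of cos 2x: -10cos 2x
image of sin 2x: -10sin 2x
image of cos 3x: -65cos 3x
image of sin 3x: -65sin 3x
the matrix is diagonal; its diagonal is (-2, -1, -1, -10, -10, -65, -65)
for a triangular matrix the eigenvalues are the diagonal entries, with algebraic multiplicity their repetition count


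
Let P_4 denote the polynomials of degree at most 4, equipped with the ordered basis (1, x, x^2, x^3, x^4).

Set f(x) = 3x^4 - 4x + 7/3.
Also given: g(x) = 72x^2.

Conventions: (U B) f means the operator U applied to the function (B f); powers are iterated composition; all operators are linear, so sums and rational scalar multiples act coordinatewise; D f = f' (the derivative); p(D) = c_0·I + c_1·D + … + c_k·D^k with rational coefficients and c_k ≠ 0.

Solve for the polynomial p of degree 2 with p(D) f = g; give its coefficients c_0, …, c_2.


D^0 f = 3x^4 - 4x + 7/3
D^1 f = 12x^3 - 4
D^2 f = 36x^2
matching coefficients of g against c_0 f + c_1 Df + … from the top degree down determines the c_i
solution: c_0 = 0, c_1 = 0, c_2 = 2

p(D) = 2·D^2, i.e. c_0 = 0, c_1 = 0, c_2 = 2


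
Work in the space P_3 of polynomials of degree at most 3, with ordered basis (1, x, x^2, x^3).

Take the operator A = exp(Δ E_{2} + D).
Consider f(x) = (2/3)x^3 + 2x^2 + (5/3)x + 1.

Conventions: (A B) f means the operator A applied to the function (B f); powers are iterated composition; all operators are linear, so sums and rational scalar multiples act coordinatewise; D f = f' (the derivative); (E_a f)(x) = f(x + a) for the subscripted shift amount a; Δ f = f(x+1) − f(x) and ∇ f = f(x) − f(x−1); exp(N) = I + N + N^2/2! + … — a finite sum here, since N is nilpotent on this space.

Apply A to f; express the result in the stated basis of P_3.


the image equals g(x) = (2/3)x^3 + 6x^2 + (83/3)x + 181/3

order-1 term: 4x^2 + 18x + 26
order-2 term: 8x + 28
order-3 term: 16/3
the series for exp(Δ E_{2} + D) f terminates at order 3
exp(Δ E_{2} + D) f = (2/3)x^3 + 6x^2 + (83/3)x + 181/3


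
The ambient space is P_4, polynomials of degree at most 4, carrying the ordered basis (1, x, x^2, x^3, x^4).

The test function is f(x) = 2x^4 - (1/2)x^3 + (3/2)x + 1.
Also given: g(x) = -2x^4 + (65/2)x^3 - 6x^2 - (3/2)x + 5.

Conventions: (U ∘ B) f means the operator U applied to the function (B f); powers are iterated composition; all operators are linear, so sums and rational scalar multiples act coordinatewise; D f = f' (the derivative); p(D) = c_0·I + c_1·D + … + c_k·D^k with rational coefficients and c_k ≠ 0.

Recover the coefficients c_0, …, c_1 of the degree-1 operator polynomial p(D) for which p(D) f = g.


D^0 f = 2x^4 - (1/2)x^3 + (3/2)x + 1
D^1 f = 8x^3 - (3/2)x^2 + 3/2
matching coefficients of g against c_0 f + c_1 Df + … from the top degree down determines the c_i
solution: c_0 = -1, c_1 = 4

p(D) = -I + 4·D, i.e. c_0 = -1, c_1 = 4


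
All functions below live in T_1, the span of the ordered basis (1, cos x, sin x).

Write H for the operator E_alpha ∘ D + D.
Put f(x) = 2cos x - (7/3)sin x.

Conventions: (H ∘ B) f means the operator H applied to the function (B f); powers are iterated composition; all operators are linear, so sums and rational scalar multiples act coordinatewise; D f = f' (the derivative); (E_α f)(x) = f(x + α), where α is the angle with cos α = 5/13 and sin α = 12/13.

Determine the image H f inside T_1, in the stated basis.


D f = -(7/3)cos x - 2sin x
E_alpha D f = -(107/39)cos x + (18/13)sin x
D f = -(7/3)cos x - 2sin x
(E_alpha ∘ D + D) f = -(66/13)cos x - (8/13)sin x

the result is g(x) = -(66/13)cos x - (8/13)sin x


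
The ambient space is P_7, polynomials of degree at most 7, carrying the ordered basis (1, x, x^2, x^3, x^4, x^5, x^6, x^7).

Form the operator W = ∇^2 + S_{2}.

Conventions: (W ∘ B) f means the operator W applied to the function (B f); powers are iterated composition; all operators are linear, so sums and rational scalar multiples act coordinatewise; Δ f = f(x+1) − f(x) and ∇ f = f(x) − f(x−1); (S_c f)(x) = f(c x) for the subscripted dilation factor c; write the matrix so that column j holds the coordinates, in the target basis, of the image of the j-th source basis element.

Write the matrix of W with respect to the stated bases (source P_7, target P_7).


the matrix is [[1, 0, 2, -6, 14, -30, 62, -126]; [0, 2, 0, 6, -24, 70, -180, 434]; [0, 0, 4, 0, 12, -60, 210, -630]; [0, 0, 0, 8, 0, 20, -120, 490]; [0, 0, 0, 0, 16, 0, 30, -210]; [0, 0, 0, 0, 0, 32, 0, 42]; [0, 0, 0, 0, 0, 0, 64, 0]; [0, 0, 0, 0, 0, 0, 0, 128]] (rows listed top to bottom)

image of 1: 1
image of x: 2x
image of x^2: 4x^2 + 2
image of x^3: 8x^3 + 6x - 6
image of x^4: 16x^4 + 12x^2 - 24x + 14
image of x^5: 32x^5 + 20x^3 - 60x^2 + 70x - 30
image of x^6: 64x^6 + 30x^4 - 120x^3 + 210x^2 - 180x + 62
image of x^7: 128x^7 + 42x^5 - 210x^4 + 490x^3 - 630x^2 + 434x - 126
each image's coordinates form column j of the matrix


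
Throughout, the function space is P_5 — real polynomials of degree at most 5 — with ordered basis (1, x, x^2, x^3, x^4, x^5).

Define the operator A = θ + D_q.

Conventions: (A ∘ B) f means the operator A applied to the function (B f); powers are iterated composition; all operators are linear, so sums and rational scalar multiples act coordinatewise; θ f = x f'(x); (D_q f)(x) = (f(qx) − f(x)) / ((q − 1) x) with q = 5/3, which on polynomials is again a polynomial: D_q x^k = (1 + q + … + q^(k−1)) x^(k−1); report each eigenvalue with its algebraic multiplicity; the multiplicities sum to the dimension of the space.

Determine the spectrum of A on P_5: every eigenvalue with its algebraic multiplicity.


image of 1: 0
image of x: x + 1
image of x^2: 2x^2 + (8/3)x
image of x^3: 3x^3 + (49/9)x^2
image of x^4: 4x^4 + (272/27)x^3
image of x^5: 5x^5 + (1441/81)x^4
the matrix is upper triangular; its diagonal is (0, 1, 2, 3, 4, 5)
for a triangular matrix the eigenvalues are the diagonal entries, with algebraic multiplicity their repetition count

λ = 0 (multiplicity 1), λ = 1 (multiplicity 1), λ = 2 (multiplicity 1), λ = 3 (multiplicity 1), λ = 4 (multiplicity 1), λ = 5 (multiplicity 1)


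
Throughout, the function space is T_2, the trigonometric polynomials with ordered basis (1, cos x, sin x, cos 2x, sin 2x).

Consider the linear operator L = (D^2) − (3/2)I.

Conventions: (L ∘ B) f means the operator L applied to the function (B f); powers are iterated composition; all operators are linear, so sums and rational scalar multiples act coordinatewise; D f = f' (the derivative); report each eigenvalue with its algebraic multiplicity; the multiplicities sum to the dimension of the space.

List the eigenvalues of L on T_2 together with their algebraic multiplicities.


image of 1: -3/2
image of cos x: -(5/2)cos x
image of sin x: -(5/2)sin x
image of cos 2x: -(11/2)cos 2x
image of sin 2x: -(11/2)sin 2x
the matrix is diagonal; its diagonal is (-3/2, -5/2, -5/2, -11/2, -11/2)
for a triangular matrix the eigenvalues are the diagonal entries, with algebraic multiplicity their repetition count

λ = -11/2 (multiplicity 2), λ = -5/2 (multiplicity 2), λ = -3/2 (multiplicity 1)


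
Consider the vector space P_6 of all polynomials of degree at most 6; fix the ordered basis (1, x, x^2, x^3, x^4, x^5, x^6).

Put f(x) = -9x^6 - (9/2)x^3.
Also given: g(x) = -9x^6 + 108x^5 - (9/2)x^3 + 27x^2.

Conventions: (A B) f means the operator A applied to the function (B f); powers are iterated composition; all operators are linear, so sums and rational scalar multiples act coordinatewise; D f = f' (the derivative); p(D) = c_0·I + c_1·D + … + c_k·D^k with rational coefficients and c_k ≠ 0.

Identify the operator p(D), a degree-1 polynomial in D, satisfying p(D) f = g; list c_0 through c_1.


c_0 = 1, c_1 = -2

D^0 f = -9x^6 - (9/2)x^3
D^1 f = -54x^5 - (27/2)x^2
matching coefficients of g against c_0 f + c_1 Df + … from the top degree down determines the c_i
solution: c_0 = 1, c_1 = -2


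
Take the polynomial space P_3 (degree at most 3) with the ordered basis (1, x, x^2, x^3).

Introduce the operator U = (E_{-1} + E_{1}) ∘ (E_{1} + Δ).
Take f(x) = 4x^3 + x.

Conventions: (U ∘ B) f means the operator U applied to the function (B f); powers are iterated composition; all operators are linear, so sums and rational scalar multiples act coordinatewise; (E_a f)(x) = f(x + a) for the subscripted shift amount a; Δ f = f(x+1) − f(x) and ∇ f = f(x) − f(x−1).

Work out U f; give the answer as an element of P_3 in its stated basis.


the result is g(x) = 8x^3 + 48x^2 + 74x + 68

E_{1} f = 4x^3 + 12x^2 + 13x + 5
Δ f = 12x^2 + 12x + 5
(E_{1} + Δ) f = 4x^3 + 24x^2 + 25x + 10
E_{-1} (E_{1} + Δ) f = 4x^3 + 12x^2 - 11x + 5
E_{1} (E_{1} + Δ) f = 4x^3 + 36x^2 + 85x + 63
(E_{-1} + E_{1}) (E_{1} + Δ) f = 8x^3 + 48x^2 + 74x + 68


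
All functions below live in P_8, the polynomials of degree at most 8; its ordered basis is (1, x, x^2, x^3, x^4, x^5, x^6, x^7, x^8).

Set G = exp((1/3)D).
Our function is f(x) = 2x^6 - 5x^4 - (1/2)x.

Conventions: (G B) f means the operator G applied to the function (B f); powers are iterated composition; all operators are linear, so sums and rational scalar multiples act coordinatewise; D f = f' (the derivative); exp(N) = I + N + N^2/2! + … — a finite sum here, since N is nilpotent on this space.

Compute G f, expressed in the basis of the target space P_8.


the image equals g(x) = 2x^6 + 4x^5 - (5/3)x^4 - (140/27)x^3 - (80/27)x^2 - (193/162)x - 329/1458

order-1 term: 4x^5 - (20/3)x^3 - 1/6
order-2 term: (10/3)x^4 - (10/3)x^2
order-3 term: (40/27)x^3 - (20/27)x
order-4 term: (10/27)x^2 - 5/81
order-5 term: (4/81)x
order-6 term: 2/729
the series for exp((1/3)D) f terminates at order 6
exp((1/3)D) f = 2x^6 + 4x^5 - (5/3)x^4 - (140/27)x^3 - (80/27)x^2 - (193/162)x - 329/1458


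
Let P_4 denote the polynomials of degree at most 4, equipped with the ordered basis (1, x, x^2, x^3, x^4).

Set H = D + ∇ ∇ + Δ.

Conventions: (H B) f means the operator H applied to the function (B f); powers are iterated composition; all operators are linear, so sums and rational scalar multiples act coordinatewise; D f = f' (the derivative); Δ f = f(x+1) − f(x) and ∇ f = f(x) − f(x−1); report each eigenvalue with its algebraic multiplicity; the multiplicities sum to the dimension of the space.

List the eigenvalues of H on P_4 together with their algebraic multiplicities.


λ = 0 (multiplicity 5)

image of 1: 0
image of x: 2
image of x^2: 4x + 3
image of x^3: 6x^2 + 9x - 5
image of x^4: 8x^3 + 18x^2 - 20x + 15
the matrix is upper triangular; its diagonal is (0, 0, 0, 0, 0)
for a triangular matrix the eigenvalues are the diagonal entries, with algebraic multiplicity their repetition count


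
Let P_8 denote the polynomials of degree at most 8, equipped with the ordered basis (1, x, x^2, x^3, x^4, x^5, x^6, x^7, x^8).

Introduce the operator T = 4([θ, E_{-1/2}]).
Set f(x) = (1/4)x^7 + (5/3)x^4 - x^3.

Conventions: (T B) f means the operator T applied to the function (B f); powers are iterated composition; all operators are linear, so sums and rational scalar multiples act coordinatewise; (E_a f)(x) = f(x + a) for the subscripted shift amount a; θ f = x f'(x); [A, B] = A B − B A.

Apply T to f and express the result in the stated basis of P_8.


E_{-1/2} f = (1/4)x^7 - (7/8)x^6 + (21/16)x^5 + (55/96)x^4 - (727/192)x^3 + (491/128)x^2 - (1195/768)x + 349/1536
θ E_{-1/2} f = (7/4)x^7 - (21/4)x^6 + (105/16)x^5 + (55/24)x^4 - (727/64)x^3 + (491/64)x^2 - (1195/768)x
θ f = (7/4)x^7 + (20/3)x^4 - 3x^3
E_{-1/2} θ f = (7/4)x^7 - (49/8)x^6 + (147/16)x^5 - (95/96)x^4 - (2401/192)x^3 + (1709/128)x^2 - (4141/768)x + 1195/1536
[θ, E_{-1/2}] f = (7/8)x^6 - (21/8)x^5 + (105/32)x^4 + (55/48)x^3 - (727/128)x^2 + (491/128)x - 1195/1536
(4([θ, E_{-1/2}])) f = (7/2)x^6 - (21/2)x^5 + (105/8)x^4 + (55/12)x^3 - (727/32)x^2 + (491/32)x - 1195/384

the result is g(x) = (7/2)x^6 - (21/2)x^5 + (105/8)x^4 + (55/12)x^3 - (727/32)x^2 + (491/32)x - 1195/384


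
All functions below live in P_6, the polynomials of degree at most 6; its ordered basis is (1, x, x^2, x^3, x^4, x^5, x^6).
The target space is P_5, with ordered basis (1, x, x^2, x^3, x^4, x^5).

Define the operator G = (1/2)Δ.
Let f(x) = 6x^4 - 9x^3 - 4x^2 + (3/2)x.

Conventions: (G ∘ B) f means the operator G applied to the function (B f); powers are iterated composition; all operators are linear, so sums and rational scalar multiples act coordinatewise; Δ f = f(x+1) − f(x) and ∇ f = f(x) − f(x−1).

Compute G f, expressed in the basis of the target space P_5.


the image equals g(x) = 12x^3 + (9/2)x^2 - (11/2)x - 11/4

Δ f = 24x^3 + 9x^2 - 11x - 11/2
((1/2)Δ) f = 12x^3 + (9/2)x^2 - (11/2)x - 11/4


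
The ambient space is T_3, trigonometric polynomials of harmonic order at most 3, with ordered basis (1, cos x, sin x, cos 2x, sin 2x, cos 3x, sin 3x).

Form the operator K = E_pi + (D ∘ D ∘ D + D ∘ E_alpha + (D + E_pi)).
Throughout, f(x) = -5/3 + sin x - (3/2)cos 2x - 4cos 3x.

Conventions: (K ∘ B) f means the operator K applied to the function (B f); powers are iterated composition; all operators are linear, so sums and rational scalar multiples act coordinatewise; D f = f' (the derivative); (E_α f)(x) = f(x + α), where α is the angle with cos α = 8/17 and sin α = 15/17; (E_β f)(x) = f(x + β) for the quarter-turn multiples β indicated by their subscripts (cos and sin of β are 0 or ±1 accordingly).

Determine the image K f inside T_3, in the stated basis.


g(x) = -10/3 + (8/17)cos x - (49/17)sin x - (147/289)cos 2x - (3084/289)sin 2x + (33364/4913)cos 3x - (530304/4913)sin 3x

E_pi f = -5/3 - sin x - (3/2)cos 2x + 4cos 3x
D f = cos x + 3sin 2x + 12sin 3x
D D f = -sin x + 6cos 2x + 36cos 3x
D D D f = -cos x - 12sin 2x - 108sin 3x
E_alpha f = -5/3 + (15/17)cos x + (8/17)sin x + (483/578)cos 2x + (360/289)sin 2x + (19552/4913)cos 3x - (1980/4913)sin 3x
D E_alpha f = (8/17)cos x - (15/17)sin x + (720/289)cos 2x - (483/289)sin 2x - (5940/4913)cos 3x - (58656/4913)sin 3x
D f = cos x + 3sin 2x + 12sin 3x
E_pi f = -5/3 - sin x - (3/2)cos 2x + 4cos 3x
(D + E_pi) f = -5/3 + cos x - sin x - (3/2)cos 2x + 3sin 2x + 4cos 3x + 12sin 3x
(D ∘ D ∘ D + D ∘ E_alpha + (D + E_pi)) f = -5/3 + (8/17)cos x - (32/17)sin x + (573/578)cos 2x - (3084/289)sin 2x + (13712/4913)cos 3x - (530304/4913)sin 3x
(E_pi + (D ∘ D ∘ D + D ∘ E_alpha + (D + E_pi))) f = -10/3 + (8/17)cos x - (49/17)sin x - (147/289)cos 2x - (3084/289)sin 2x + (33364/4913)cos 3x - (530304/4913)sin 3x


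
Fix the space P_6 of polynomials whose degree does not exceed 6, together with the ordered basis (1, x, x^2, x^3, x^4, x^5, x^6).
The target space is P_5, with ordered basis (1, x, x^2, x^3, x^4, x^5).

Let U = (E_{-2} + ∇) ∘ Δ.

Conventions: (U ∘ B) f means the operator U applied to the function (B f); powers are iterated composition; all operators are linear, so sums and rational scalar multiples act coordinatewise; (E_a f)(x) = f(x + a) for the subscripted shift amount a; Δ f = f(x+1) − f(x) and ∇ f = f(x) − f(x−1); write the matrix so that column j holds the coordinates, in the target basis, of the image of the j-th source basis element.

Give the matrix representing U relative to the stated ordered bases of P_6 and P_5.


the matrix is [[0, 1, -1, 7, -13, 31, -61]; [0, 0, 2, -3, 28, -65, 186]; [0, 0, 0, 3, -6, 70, -195]; [0, 0, 0, 0, 4, -10, 140]; [0, 0, 0, 0, 0, 5, -15]; [0, 0, 0, 0, 0, 0, 6]] (rows listed top to bottom)

image of 1: 0
image of x: 1
image of x^2: 2x - 1
image of x^3: 3x^2 - 3x + 7
image of x^4: 4x^3 - 6x^2 + 28x - 13
image of x^5: 5x^4 - 10x^3 + 70x^2 - 65x + 31
image of x^6: 6x^5 - 15x^4 + 140x^3 - 195x^2 + 186x - 61
each image's coordinates form column j of the matrix


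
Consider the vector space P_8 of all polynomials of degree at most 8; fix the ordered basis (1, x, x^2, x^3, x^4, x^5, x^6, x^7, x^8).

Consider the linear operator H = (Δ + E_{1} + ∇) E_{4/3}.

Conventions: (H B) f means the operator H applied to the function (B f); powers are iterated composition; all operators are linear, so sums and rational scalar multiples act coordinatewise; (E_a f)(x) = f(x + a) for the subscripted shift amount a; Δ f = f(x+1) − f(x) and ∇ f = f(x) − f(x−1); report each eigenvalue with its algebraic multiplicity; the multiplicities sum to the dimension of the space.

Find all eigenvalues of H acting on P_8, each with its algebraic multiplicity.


image of 1: 1
image of x: x + 13/3
image of x^2: x^2 + (26/3)x + 97/9
image of x^3: x^3 + 13x^2 + (97/3)x + 685/27
image of x^4: x^4 + (52/3)x^3 + (194/3)x^2 + (2740/27)x + 4801/81
image of x^5: x^5 + (65/3)x^4 + (970/9)x^3 + (6850/27)x^2 + (24005/81)x + 33613/243
image of x^6: x^6 + 26x^5 + (485/3)x^4 + (13700/27)x^3 + (24005/27)x^2 + (67226/81)x + 235297/729
image of x^7: x^7 + (91/3)x^6 + (679/3)x^5 + (23975/27)x^4 + (168035/81)x^3 + (235291/81)x^2 + (1647079/729)x + 1647085/2187
image of x^8: x^8 + (104/3)x^7 + (2716/9)x^6 + (38360/27)x^5 + (336070/81)x^4 + (1882328/243)x^3 + (6588316/729)x^2 + (13176680/2187)x + 11529601/6561
the matrix is upper triangular; its diagonal is (1, 1, 1, 1, 1, 1, 1, 1, 1)
for a triangular matrix the eigenvalues are the diagonal entries, with algebraic multiplicity their repetition count

λ = 1 (multiplicity 9)


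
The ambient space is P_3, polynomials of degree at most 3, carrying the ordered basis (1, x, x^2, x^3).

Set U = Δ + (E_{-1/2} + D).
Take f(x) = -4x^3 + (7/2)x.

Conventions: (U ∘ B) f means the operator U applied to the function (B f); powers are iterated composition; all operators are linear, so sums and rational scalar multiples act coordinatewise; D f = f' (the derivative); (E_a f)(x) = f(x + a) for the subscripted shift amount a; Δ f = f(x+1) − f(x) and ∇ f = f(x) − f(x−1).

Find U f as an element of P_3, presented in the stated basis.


the result is g(x) = -4x^3 - 18x^2 - (23/2)x + 7/4

Δ f = -12x^2 - 12x - 1/2
E_{-1/2} f = -4x^3 + 6x^2 + (1/2)x - 5/4
D f = -12x^2 + 7/2
(E_{-1/2} + D) f = -4x^3 - 6x^2 + (1/2)x + 9/4
(Δ + (E_{-1/2} + D)) f = -4x^3 - 18x^2 - (23/2)x + 7/4


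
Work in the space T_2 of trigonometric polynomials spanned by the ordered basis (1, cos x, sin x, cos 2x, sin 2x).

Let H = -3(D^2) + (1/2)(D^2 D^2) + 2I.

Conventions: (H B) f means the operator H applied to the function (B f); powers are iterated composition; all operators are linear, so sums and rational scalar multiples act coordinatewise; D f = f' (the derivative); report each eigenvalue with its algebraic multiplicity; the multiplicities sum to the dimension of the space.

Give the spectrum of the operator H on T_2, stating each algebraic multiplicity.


λ = 2 (multiplicity 1), λ = 11/2 (multiplicity 2), λ = 22 (multiplicity 2)

image of 1: 2
image of cos x: (11/2)cos x
image of sin x: (11/2)sin x
image of cos 2x: 22cos 2x
image of sin 2x: 22sin 2x
the matrix is diagonal; its diagonal is (2, 11/2, 11/2, 22, 22)
for a triangular matrix the eigenvalues are the diagonal entries, with algebraic multiplicity their repetition count


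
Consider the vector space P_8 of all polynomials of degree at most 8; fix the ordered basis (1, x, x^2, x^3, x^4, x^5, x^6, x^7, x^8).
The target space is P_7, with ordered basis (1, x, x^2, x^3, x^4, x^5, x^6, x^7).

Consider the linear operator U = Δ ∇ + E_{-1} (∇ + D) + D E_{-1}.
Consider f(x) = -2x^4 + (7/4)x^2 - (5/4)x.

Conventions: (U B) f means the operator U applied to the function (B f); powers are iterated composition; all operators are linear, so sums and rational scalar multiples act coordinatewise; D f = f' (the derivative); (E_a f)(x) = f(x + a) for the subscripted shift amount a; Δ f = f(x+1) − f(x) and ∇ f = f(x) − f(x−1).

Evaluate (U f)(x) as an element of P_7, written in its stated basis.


∇ f = -8x^3 + 12x^2 - (9/2)x - 1
Δ ∇ f = -24x^2 - 1/2
∇ f = -8x^3 + 12x^2 - (9/2)x - 1
D f = -8x^3 + (7/2)x - 5/4
(∇ + D) f = -16x^3 + 12x^2 - x - 9/4
E_{-1} (∇ + D) f = -16x^3 + 60x^2 - 73x + 107/4
E_{-1} f = -2x^4 + 8x^3 - (41/4)x^2 + (13/4)x + 1
D E_{-1} f = -8x^3 + 24x^2 - (41/2)x + 13/4
(Δ ∇ + E_{-1} (∇ + D) + D E_{-1}) f = -24x^3 + 60x^2 - (187/2)x + 59/2

the result is g(x) = -24x^3 + 60x^2 - (187/2)x + 59/2


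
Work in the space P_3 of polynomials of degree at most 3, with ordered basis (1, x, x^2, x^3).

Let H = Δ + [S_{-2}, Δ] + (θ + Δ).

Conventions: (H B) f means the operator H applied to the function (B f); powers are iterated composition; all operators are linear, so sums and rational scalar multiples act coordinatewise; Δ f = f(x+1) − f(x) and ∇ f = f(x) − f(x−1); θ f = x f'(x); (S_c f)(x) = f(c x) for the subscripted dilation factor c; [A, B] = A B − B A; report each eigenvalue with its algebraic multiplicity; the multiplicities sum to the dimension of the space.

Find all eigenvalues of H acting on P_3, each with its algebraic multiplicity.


λ = 0 (multiplicity 1), λ = 1 (multiplicity 1), λ = 2 (multiplicity 1), λ = 3 (multiplicity 1)

image of 1: 0
image of x: x + 5
image of x^2: 2x^2 - 8x - 1
image of x^3: 3x^3 + 42x^2 + 24x + 11
the matrix is upper triangular; its diagonal is (0, 1, 2, 3)
for a triangular matrix the eigenvalues are the diagonal entries, with algebraic multiplicity their repetition count


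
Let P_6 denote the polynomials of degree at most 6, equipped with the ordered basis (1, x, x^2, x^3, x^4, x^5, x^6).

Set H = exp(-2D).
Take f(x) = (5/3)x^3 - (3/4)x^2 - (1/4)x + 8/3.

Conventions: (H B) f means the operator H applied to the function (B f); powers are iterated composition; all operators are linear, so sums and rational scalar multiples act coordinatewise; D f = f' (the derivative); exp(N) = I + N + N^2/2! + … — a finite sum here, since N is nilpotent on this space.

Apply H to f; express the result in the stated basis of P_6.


the result is g(x) = (5/3)x^3 - (43/4)x^2 + (91/4)x - 79/6

order-1 term: -10x^2 + 3x + 1/2
order-2 term: 20x - 3
order-3 term: -40/3
the series for exp(-2D) f terminates at order 3
exp(-2D) f = (5/3)x^3 - (43/4)x^2 + (91/4)x - 79/6


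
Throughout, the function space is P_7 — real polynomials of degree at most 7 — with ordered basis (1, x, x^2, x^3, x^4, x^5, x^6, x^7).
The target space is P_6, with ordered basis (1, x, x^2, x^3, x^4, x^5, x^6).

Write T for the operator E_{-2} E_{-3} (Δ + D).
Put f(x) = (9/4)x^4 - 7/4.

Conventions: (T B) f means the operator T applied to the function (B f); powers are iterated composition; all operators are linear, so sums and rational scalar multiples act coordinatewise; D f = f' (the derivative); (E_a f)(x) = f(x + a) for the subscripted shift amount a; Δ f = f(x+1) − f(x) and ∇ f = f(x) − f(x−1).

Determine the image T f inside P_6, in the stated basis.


the image equals g(x) = 18x^3 - (513/2)x^2 + 1224x - 7821/4

Δ f = 9x^3 + (27/2)x^2 + 9x + 9/4
D f = 9x^3
(Δ + D) f = 18x^3 + (27/2)x^2 + 9x + 9/4
E_{-3} (Δ + D) f = 18x^3 - (297/2)x^2 + 414x - 1557/4
E_{-2} E_{-3} (Δ + D) f = 18x^3 - (513/2)x^2 + 1224x - 7821/4


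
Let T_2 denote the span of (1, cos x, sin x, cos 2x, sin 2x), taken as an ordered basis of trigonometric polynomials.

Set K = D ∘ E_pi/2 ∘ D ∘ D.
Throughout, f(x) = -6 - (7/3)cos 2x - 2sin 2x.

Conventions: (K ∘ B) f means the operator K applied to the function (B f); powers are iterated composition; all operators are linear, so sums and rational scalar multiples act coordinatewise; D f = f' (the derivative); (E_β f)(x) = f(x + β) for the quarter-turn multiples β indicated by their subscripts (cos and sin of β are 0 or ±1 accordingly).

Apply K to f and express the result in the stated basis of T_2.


the image equals g(x) = -16cos 2x + (56/3)sin 2x

D f = -4cos 2x + (14/3)sin 2x
D D f = (28/3)cos 2x + 8sin 2x
E_pi/2 (D ∘ D) f = -(28/3)cos 2x - 8sin 2x
D E_pi/2 (D ∘ D) f = -16cos 2x + (56/3)sin 2x


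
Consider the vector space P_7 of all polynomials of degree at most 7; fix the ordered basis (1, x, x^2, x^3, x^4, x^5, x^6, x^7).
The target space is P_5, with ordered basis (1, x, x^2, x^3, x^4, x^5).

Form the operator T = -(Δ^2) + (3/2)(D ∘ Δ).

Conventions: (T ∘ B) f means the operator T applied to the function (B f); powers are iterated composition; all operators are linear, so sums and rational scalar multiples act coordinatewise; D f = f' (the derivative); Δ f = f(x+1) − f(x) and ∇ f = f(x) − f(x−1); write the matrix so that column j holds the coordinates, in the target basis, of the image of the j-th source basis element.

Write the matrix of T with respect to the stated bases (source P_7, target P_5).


image of 1: 0
image of x: 0
image of x^2: 1
image of x^3: 3x - 3/2
image of x^4: 6x^2 - 6x - 8
image of x^5: 10x^3 - 15x^2 - 40x - 45/2
image of x^6: 15x^4 - 30x^3 - 120x^2 - 135x - 53
image of x^7: 21x^5 - (105/2)x^4 - 280x^3 - (945/2)x^2 - 371x - 231/2
each image's coordinates form column j of the matrix

the matrix is [[0, 0, 1, -3/2, -8, -45/2, -53, -231/2]; [0, 0, 0, 3, -6, -40, -135, -371]; [0, 0, 0, 0, 6, -15, -120, -945/2]; [0, 0, 0, 0, 0, 10, -30, -280]; [0, 0, 0, 0, 0, 0, 15, -105/2]; [0, 0, 0, 0, 0, 0, 0, 21]] (rows listed top to bottom)


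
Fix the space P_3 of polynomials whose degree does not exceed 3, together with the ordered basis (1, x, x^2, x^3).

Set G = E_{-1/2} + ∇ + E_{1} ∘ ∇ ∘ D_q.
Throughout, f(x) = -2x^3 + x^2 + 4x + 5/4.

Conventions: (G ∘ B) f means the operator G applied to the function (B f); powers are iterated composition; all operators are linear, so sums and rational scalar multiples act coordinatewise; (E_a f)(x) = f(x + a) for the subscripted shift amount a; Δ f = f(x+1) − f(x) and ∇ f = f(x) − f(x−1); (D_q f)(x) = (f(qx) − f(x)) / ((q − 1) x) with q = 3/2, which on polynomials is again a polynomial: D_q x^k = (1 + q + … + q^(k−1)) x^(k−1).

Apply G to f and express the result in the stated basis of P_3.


E_{-1/2} f = -2x^3 + 4x^2 + (3/2)x - 1/4
∇ f = -6x^2 + 8x + 1
D_q f = -(19/2)x^2 + (5/2)x + 4
∇ D_q f = -19x + 12
E_{1} ∇ D_q f = -19x - 7
(E_{-1/2} + ∇ + E_{1} ∘ ∇ ∘ D_q) f = -2x^3 - 2x^2 - (19/2)x - 25/4

g(x) = -2x^3 - 2x^2 - (19/2)x - 25/4


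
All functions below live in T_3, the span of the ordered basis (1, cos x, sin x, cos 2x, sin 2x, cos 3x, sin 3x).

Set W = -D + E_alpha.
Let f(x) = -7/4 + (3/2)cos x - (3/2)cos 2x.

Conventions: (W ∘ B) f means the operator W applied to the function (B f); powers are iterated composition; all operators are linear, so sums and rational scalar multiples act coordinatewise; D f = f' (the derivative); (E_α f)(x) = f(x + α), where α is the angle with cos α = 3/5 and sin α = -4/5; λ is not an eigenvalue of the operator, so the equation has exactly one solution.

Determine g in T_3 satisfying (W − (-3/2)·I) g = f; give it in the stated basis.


the image equals g(x) = -7/10 + (7/17)cos x - (6/17)sin x - (183/1025)cos 2x + (444/1025)sin 2x

write g with unknown coordinates in the stated basis and equate coefficients in (W − (-3/2)·I) g = f
solving from the highest basis element down gives g = -7/10 + (7/17)cos x - (6/17)sin x - (183/1025)cos 2x + (444/1025)sin 2x
check: W g = -7/10 + (15/17)cos x + (9/17)sin x - (1263/1025)cos 2x - (666/1025)sin 2x
so W g − (-3/2)·g = -7/4 + (3/2)cos x - (3/2)cos 2x = f ✓


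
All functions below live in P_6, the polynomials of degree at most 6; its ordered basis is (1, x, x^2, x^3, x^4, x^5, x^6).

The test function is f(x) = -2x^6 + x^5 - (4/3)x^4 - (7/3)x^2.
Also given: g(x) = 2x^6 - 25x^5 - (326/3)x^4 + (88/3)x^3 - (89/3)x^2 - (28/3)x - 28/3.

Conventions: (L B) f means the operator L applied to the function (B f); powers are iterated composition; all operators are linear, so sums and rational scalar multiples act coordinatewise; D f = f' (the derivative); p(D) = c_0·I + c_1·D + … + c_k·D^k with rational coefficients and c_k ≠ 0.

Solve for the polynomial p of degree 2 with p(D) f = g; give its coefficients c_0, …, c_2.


D^0 f = -2x^6 + x^5 - (4/3)x^4 - (7/3)x^2
D^1 f = -12x^5 + 5x^4 - (16/3)x^3 - (14/3)x
D^2 f = -60x^4 + 20x^3 - 16x^2 - 14/3
matching coefficients of g against c_0 f + c_1 Df + … from the top degree down determines the c_i
solution: c_0 = -1, c_1 = 2, c_2 = 2

p(D) = -I + 2·D + 2·D^2, i.e. c_0 = -1, c_1 = 2, c_2 = 2


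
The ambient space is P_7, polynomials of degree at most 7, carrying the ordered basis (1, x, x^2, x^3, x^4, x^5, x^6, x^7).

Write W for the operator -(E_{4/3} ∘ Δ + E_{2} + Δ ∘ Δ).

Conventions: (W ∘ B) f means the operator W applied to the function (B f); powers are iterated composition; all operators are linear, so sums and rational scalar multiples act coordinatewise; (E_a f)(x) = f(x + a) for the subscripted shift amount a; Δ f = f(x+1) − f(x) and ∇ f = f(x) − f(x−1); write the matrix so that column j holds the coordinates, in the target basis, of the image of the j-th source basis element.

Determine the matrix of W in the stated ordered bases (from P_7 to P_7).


the matrix is [[-1, -3, -29/3, -73/3, -1525/27, -10283/81, -22823/81, -454219/729]; [0, -1, -6, -29, -292/3, -7625/27, -20566/27, -159761/81]; [0, 0, -1, -9, -58, -730/3, -7625/9, -71981/27]; [0, 0, 0, -1, -12, -290/3, -1460/3, -53375/27]; [0, 0, 0, 0, -1, -15, -145, -2555/3]; [0, 0, 0, 0, 0, -1, -18, -203]; [0, 0, 0, 0, 0, 0, -1, -21]; [0, 0, 0, 0, 0, 0, 0, -1]] (rows listed top to bottom)

image of 1: -1
image of x: -x - 3
image of x^2: -x^2 - 6x - 29/3
image of x^3: -x^3 - 9x^2 - 29x - 73/3
image of x^4: -x^4 - 12x^3 - 58x^2 - (292/3)x - 1525/27
image of x^5: -x^5 - 15x^4 - (290/3)x^3 - (730/3)x^2 - (7625/27)x - 10283/81
image of x^6: -x^6 - 18x^5 - 145x^4 - (1460/3)x^3 - (7625/9)x^2 - (20566/27)x - 22823/81
image of x^7: -x^7 - 21x^6 - 203x^5 - (2555/3)x^4 - (53375/27)x^3 - (71981/27)x^2 - (159761/81)x - 454219/729
each image's coordinates form column j of the matrix


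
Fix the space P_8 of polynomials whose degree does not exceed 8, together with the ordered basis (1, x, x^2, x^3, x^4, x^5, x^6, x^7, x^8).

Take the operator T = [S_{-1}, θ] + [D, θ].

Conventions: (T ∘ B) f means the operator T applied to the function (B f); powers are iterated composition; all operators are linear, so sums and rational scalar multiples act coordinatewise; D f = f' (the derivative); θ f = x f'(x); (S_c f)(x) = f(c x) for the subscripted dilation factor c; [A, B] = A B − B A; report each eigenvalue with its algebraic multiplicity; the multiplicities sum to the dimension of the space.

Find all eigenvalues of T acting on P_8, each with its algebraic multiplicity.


image of 1: 0
image of x: 1
image of x^2: 2x
image of x^3: 3x^2
image of x^4: 4x^3
image of x^5: 5x^4
image of x^6: 6x^5
image of x^7: 7x^6
image of x^8: 8x^7
the matrix is upper triangular; its diagonal is (0, 0, 0, 0, 0, 0, 0, 0, 0)
for a triangular matrix the eigenvalues are the diagonal entries, with algebraic multiplicity their repetition count

λ = 0 (multiplicity 9)


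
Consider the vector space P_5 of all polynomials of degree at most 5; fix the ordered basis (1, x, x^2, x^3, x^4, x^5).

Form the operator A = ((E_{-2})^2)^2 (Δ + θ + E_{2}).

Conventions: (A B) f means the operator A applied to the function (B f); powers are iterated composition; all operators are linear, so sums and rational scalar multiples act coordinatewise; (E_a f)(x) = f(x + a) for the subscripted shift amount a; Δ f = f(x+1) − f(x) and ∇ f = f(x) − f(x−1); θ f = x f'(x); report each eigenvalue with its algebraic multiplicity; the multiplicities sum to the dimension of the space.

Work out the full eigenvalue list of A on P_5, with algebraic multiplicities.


λ = 1 (multiplicity 1), λ = 2 (multiplicity 1), λ = 3 (multiplicity 1), λ = 4 (multiplicity 1), λ = 5 (multiplicity 1), λ = 6 (multiplicity 1)

image of 1: 1
image of x: 2x - 13
image of x^2: 3x^2 - 42x + 149
image of x^3: 4x^3 - 87x^2 + 639x - 1583
image of x^4: 5x^4 - 148x^3 + 1662x^2 - 8380x + 15985
image of x^5: 6x^5 - 225x^4 + 3410x^3 - 26070x^2 + 100405x - 155655
the matrix is upper triangular; its diagonal is (1, 2, 3, 4, 5, 6)
for a triangular matrix the eigenvalues are the diagonal entries, with algebraic multiplicity their repetition count


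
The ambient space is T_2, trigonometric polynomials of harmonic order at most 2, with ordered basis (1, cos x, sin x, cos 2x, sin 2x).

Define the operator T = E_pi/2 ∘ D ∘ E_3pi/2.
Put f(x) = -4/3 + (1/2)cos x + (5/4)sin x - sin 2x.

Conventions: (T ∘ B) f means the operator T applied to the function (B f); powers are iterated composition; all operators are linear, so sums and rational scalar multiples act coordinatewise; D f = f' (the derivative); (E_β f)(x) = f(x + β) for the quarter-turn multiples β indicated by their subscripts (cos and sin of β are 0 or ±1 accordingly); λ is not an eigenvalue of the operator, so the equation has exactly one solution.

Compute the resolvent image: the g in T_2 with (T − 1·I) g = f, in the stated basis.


write g with unknown coordinates in the stated basis and equate coefficients in (T − 1·I) g = f
solving from the highest basis element down gives g = 4/3 - (7/8)cos x - (3/8)sin x + (2/5)cos 2x + (1/5)sin 2x
check: T g = -(3/8)cos x + (7/8)sin x + (2/5)cos 2x - (4/5)sin 2x
so T g − 1·g = -4/3 + (1/2)cos x + (5/4)sin x - sin 2x = f ✓

g(x) = 4/3 - (7/8)cos x - (3/8)sin x + (2/5)cos 2x + (1/5)sin 2x


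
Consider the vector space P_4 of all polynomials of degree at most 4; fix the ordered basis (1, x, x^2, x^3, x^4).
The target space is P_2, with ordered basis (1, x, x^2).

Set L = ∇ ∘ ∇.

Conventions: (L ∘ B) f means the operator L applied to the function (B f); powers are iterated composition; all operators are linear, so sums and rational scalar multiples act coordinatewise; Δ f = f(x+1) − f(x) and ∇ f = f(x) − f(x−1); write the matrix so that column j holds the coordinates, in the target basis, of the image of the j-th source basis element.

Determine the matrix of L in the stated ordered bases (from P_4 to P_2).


image of 1: 0
image of x: 0
image of x^2: 2
image of x^3: 6x - 6
image of x^4: 12x^2 - 24x + 14
each image's coordinates form column j of the matrix

the matrix is [[0, 0, 2, -6, 14]; [0, 0, 0, 6, -24]; [0, 0, 0, 0, 12]] (rows listed top to bottom)


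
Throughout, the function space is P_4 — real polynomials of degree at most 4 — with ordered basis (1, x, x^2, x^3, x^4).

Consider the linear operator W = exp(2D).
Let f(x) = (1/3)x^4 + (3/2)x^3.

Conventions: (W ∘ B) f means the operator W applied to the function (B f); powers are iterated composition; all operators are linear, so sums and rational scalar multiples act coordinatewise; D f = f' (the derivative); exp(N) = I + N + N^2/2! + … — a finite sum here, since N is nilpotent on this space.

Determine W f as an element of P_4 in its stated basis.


order-1 term: (8/3)x^3 + 9x^2
order-2 term: 8x^2 + 18x
order-3 term: (32/3)x + 12
order-4 term: 16/3
the series for exp(2D) f terminates at order 4
exp(2D) f = (1/3)x^4 + (25/6)x^3 + 17x^2 + (86/3)x + 52/3

g(x) = (1/3)x^4 + (25/6)x^3 + 17x^2 + (86/3)x + 52/3


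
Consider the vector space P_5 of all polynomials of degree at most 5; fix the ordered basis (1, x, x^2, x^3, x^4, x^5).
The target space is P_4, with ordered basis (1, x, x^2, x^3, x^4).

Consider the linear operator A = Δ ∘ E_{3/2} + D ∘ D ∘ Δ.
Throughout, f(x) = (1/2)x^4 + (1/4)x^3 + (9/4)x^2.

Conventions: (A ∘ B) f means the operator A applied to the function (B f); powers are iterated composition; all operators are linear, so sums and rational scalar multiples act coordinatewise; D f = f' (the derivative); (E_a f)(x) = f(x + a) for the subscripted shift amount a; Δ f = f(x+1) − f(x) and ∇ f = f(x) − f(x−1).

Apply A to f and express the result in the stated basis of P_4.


E_{3/2} f = (1/2)x^4 + (13/4)x^3 + (81/8)x^2 + (243/16)x + 135/16
Δ E_{3/2} f = 2x^3 + (51/4)x^2 + 32x + 465/16
Δ f = 2x^3 + (15/4)x^2 + (29/4)x + 3
D Δ f = 6x^2 + (15/2)x + 29/4
D D Δ f = 12x + 15/2
(Δ ∘ E_{3/2} + D ∘ D ∘ Δ) f = 2x^3 + (51/4)x^2 + 44x + 585/16

the image equals g(x) = 2x^3 + (51/4)x^2 + 44x + 585/16


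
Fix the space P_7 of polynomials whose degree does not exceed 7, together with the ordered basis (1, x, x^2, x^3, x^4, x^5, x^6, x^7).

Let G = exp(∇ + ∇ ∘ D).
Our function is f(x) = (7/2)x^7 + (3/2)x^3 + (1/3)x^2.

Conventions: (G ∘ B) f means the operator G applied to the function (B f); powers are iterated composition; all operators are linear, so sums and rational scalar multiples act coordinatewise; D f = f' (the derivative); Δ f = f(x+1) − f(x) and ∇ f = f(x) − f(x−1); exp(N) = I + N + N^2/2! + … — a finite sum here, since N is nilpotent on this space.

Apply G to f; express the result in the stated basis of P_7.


the result is g(x) = (7/2)x^7 + (49/2)x^6 + 147x^5 + 245x^4 + 614x^3 - (647/3)x^2 + (4027/6)x - 2435/6

order-1 term: (49/2)x^6 + (147/2)x^5 - 245x^4 + (735/2)x^3 - (579/2)x^2 + (383/3)x - 71/3
order-2 term: (147/2)x^5 + (735/2)x^4 - (1225/2)x^3 - (735/2)x^2 + 1499x - 2705/3
order-3 term: (245/2)x^4 + 735x^3 - (735/2)x^2 - 1470x + 1055
order-4 term: (245/2)x^3 + 735x^2 + (245/2)x - 735
order-5 term: (147/2)x^2 + (735/2)x + 245/2
order-6 term: (49/2)x + 147/2
order-7 term: 7/2
the series for exp(∇ + ∇ ∘ D) f terminates at order 7
exp(∇ + ∇ ∘ D) f = (7/2)x^7 + (49/2)x^6 + 147x^5 + 245x^4 + 614x^3 - (647/3)x^2 + (4027/6)x - 2435/6


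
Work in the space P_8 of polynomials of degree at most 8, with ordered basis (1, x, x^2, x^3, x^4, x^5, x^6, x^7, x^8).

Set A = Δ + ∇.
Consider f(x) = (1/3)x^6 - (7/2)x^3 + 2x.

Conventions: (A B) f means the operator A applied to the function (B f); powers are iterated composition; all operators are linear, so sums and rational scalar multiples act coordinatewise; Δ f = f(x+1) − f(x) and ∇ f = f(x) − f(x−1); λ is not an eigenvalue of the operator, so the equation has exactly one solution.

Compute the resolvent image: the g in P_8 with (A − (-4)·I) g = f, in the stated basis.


g(x) = (1/12)x^6 - (1/4)x^5 + (5/8)x^4 - (71/24)x^3 + (91/16)x^2 - (107/16)x + 475/96

write g with unknown coordinates in the stated basis and equate coefficients in (A − (-4)·I) g = f
solving from the highest basis element down gives g = (1/12)x^6 - (1/4)x^5 + (5/8)x^4 - (71/24)x^3 + (91/16)x^2 - (107/16)x + 475/96
check: A g = x^5 - (5/2)x^4 + (25/3)x^3 - (91/4)x^2 + (115/4)x - 475/24
so A g − (-4)·g = (1/3)x^6 - (7/2)x^3 + 2x = f ✓


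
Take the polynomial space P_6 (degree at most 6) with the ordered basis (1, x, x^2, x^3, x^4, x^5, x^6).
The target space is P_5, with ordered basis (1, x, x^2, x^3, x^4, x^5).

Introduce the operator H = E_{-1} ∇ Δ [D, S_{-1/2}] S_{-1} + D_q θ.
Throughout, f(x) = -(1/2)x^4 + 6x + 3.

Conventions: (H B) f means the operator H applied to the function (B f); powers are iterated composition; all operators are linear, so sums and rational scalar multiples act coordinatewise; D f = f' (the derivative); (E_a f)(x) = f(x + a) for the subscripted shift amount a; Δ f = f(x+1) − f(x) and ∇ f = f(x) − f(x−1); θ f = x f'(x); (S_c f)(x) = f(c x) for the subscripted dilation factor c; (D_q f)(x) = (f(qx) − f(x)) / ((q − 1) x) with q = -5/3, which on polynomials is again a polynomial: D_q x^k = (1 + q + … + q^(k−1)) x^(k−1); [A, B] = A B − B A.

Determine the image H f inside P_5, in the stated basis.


S_{-1} f = -(1/2)x^4 - 6x + 3
S_{-1/2} S_{-1} f = -(1/32)x^4 + 3x + 3
D S_{-1/2} S_{-1} f = -(1/8)x^3 + 3
D S_{-1} f = -2x^3 - 6
S_{-1/2} D S_{-1} f = (1/4)x^3 - 6
[D, S_{-1/2}] S_{-1} f = -(3/8)x^3 + 9
Δ [D, S_{-1/2}] S_{-1} f = -(9/8)x^2 - (9/8)x - 3/8
∇ Δ [D, S_{-1/2}] S_{-1} f = -(9/4)x
E_{-1} ∇ Δ [D, S_{-1/2}] S_{-1} f = -(9/4)x + 9/4
θ f = -2x^4 + 6x
D_q θ f = (136/27)x^3 + 6
(E_{-1} ∇ Δ [D, S_{-1/2}] S_{-1} + D_q θ) f = (136/27)x^3 - (9/4)x + 33/4

the result is g(x) = (136/27)x^3 - (9/4)x + 33/4
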